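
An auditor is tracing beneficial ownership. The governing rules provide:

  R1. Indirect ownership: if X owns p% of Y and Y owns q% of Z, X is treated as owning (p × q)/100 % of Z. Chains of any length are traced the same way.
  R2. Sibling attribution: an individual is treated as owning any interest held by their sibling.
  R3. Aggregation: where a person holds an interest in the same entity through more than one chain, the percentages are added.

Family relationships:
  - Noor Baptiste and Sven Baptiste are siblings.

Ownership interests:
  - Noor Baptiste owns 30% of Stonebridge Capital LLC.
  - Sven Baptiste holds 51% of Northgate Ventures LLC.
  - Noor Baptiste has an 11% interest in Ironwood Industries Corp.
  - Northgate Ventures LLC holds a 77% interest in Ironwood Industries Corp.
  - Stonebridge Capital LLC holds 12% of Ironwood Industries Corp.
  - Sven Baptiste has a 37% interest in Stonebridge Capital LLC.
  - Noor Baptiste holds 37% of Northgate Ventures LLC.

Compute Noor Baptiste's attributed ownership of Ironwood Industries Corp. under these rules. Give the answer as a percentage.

86.8%

By sibling attribution (R2), Noor Baptiste is treated as also owning Sven Baptiste's interest in Northgate Ventures LLC, giving 37% + 51% = 88%.
By sibling attribution (R2), Noor Baptiste is treated as also owning Sven Baptiste's interest in Stonebridge Capital LLC, giving 30% + 37% = 67%.
Chain via Northgate Ventures LLC (R1): 88% × 77% = 67.76% of Ironwood Industries Corp.
Chain via Stonebridge Capital LLC (R1): 67% × 12% = 8.04% of Ironwood Industries Corp.
Direct interest in Ironwood Industries Corp: 11%.
Aggregating (R3): 67.76% + 8.04% + 11% = 86.8%.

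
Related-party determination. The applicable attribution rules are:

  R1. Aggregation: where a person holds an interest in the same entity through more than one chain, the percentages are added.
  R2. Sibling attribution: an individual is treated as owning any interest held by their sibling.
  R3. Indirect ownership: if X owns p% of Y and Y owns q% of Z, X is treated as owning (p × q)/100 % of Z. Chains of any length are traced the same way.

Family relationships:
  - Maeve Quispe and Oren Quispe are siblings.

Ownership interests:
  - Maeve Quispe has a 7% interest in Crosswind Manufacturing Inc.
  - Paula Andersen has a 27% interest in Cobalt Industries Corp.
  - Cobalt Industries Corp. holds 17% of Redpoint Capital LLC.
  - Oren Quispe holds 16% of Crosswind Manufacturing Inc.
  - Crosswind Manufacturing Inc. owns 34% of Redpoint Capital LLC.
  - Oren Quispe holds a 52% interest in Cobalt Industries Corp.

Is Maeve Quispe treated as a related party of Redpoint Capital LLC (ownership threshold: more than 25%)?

By sibling attribution (R2), Maeve Quispe is treated as also owning Oren Quispe's interest in Crosswind Manufacturing Inc, giving 7% + 16% = 23%.
By sibling attribution (R2), Maeve Quispe is treated as owning Oren Quispe's 52% interest in Cobalt Industries Corp.
Chain via Crosswind Manufacturing Inc. (R3): 23% × 34% = 7.82% of Redpoint Capital LLC.
Chain via Cobalt Industries Corp. (R3): 52% × 17% = 8.84% of Redpoint Capital LLC.
Aggregating (R1): 7.82% + 8.84% = 16.66%.
16.66% does not exceed the 25% threshold, so Maeve is not a related party to Redpoint Capital LLC.

No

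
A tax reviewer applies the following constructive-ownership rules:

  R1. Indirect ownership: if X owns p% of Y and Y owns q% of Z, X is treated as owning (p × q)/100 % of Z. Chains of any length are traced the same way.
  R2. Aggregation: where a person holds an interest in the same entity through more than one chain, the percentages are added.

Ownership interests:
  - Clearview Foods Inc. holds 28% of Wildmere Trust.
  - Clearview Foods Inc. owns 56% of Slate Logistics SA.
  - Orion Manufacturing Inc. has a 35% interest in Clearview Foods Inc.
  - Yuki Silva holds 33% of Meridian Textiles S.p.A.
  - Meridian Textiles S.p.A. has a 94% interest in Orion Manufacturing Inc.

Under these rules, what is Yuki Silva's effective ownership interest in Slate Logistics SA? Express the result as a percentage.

6.07992%

Chain via Meridian Textiles S.p.A. → Orion Manufacturing Inc. → Clearview Foods Inc. (R1): 33% × 94% × 35% × 56% = 6.07992% of Slate Logistics SA.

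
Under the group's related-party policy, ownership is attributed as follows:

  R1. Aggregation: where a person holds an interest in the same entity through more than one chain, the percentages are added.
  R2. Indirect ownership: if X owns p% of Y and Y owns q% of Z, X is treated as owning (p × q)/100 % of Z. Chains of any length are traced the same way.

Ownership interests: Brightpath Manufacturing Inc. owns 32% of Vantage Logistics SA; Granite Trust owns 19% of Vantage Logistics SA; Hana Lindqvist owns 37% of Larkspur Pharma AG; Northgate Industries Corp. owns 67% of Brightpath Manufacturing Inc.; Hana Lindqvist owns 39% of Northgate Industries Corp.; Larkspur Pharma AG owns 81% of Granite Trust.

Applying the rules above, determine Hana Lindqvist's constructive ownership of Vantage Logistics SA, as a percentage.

Chain via Northgate Industries Corp. → Brightpath Manufacturing Inc. (R2): 39% × 67% × 32% = 8.3616% of Vantage Logistics SA.
Chain via Larkspur Pharma AG → Granite Trust (R2): 37% × 81% × 19% = 5.6943% of Vantage Logistics SA.
Aggregating (R1): 8.3616% + 5.6943% = 14.0559%.

14.0559%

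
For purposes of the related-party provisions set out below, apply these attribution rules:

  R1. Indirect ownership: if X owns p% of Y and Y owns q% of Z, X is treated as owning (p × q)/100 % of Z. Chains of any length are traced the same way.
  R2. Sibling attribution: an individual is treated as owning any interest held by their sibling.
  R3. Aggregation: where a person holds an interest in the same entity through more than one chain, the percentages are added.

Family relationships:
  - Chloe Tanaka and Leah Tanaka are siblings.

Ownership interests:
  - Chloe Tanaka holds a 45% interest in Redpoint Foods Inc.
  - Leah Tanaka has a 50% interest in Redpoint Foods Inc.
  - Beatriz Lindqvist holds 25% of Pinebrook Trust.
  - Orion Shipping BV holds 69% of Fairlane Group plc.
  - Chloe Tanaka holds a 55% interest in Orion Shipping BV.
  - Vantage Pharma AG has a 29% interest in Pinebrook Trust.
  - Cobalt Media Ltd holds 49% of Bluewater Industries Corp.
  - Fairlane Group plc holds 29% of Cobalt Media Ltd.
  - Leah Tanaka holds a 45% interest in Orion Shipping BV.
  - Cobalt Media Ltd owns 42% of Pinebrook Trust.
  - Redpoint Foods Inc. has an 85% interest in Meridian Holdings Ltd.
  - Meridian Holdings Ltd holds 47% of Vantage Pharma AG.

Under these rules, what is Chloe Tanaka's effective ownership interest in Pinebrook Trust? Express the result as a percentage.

19.410425%

By sibling attribution (R2), Chloe Tanaka is treated as also owning Leah Tanaka's interest in Redpoint Foods Inc, giving 45% + 50% = 95%.
By sibling attribution (R2), Chloe Tanaka is treated as also owning Leah Tanaka's interest in Orion Shipping BV, giving 55% + 45% = 100%.
Chain via Redpoint Foods Inc. → Meridian Holdings Ltd → Vantage Pharma AG (R1): 95% × 85% × 47% × 29% = 11.006225% of Pinebrook Trust.
Chain via Orion Shipping BV → Fairlane Group plc → Cobalt Media Ltd (R1): 100% × 69% × 29% × 42% = 8.4042% of Pinebrook Trust.
Aggregating (R3): 11.006225% + 8.4042% = 19.410425%.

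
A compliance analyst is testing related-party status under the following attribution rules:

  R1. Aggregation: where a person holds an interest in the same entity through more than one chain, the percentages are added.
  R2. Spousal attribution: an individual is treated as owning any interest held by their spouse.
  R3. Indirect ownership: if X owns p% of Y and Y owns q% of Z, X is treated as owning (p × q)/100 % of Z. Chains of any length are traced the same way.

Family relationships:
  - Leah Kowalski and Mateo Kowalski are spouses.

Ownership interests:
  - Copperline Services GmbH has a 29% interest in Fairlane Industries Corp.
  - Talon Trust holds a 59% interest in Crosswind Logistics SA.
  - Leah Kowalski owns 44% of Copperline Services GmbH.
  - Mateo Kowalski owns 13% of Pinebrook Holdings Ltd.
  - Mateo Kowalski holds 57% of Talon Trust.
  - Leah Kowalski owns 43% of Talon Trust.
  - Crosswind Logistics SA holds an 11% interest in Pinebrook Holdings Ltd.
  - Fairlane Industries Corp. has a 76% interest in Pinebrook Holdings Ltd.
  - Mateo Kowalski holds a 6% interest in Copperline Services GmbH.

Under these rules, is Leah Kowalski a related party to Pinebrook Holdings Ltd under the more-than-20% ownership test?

Yes

By spousal attribution (R2), Leah Kowalski is treated as also owning Mateo Kowalski's interest in Talon Trust, giving 43% + 57% = 100%.
By spousal attribution (R2), Leah Kowalski is treated as also owning Mateo Kowalski's interest in Copperline Services GmbH, giving 44% + 6% = 50%.
By spousal attribution (R2), Leah Kowalski is treated as owning Mateo Kowalski's 13% interest in Pinebrook Holdings Ltd.
Chain via Talon Trust → Crosswind Logistics SA (R3): 100% × 59% × 11% = 6.49% of Pinebrook Holdings Ltd.
Chain via Copperline Services GmbH → Fairlane Industries Corp. (R3): 50% × 29% × 76% = 11.02% of Pinebrook Holdings Ltd.
Direct interest in Pinebrook Holdings Ltd: 13%.
Aggregating (R1): 6.49% + 11.02% + 13% = 30.51%.
30.51% exceeds the 20% threshold, so Leah is a related party to Pinebrook Holdings Ltd.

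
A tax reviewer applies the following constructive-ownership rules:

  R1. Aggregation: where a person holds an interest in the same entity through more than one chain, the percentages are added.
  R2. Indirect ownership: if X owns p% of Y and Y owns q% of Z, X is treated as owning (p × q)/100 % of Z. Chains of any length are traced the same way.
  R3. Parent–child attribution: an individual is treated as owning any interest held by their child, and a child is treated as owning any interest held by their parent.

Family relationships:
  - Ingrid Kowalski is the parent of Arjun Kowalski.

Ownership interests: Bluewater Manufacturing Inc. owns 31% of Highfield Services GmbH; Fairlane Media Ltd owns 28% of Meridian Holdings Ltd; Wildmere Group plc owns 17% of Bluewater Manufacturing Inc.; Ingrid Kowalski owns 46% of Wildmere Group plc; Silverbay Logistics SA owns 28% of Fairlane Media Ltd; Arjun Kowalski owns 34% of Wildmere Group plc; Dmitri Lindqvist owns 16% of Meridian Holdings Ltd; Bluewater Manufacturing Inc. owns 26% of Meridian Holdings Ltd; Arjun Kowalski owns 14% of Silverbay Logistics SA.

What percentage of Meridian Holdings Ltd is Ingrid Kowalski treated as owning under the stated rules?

By parent–child attribution (R3), Ingrid Kowalski is treated as also owning Arjun Kowalski's interest in Wildmere Group plc, giving 46% + 34% = 80%.
By parent–child attribution (R3), Ingrid Kowalski is treated as owning Arjun Kowalski's 14% interest in Silverbay Logistics SA.
Chain via Wildmere Group plc → Bluewater Manufacturing Inc. (R2): 80% × 17% × 26% = 3.536% of Meridian Holdings Ltd.
Chain via Silverbay Logistics SA → Fairlane Media Ltd (R2): 14% × 28% × 28% = 1.0976% of Meridian Holdings Ltd.
Aggregating (R1): 3.536% + 1.0976% = 4.6336%.

4.6336%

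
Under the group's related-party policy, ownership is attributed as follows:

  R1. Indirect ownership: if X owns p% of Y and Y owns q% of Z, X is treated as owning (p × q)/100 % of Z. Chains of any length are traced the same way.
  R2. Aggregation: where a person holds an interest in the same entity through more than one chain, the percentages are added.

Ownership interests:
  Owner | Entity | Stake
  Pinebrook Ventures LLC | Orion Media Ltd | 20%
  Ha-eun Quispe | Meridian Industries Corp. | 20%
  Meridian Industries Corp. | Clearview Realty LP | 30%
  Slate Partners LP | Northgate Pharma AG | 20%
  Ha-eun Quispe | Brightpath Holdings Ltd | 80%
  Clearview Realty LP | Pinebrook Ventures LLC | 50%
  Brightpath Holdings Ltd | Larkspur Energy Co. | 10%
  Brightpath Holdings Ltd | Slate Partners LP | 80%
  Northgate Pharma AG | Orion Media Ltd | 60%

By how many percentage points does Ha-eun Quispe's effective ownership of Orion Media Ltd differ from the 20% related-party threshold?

Chain via Brightpath Holdings Ltd → Slate Partners LP → Northgate Pharma AG (R1): 80% × 80% × 20% × 60% = 7.68% of Orion Media Ltd.
Chain via Meridian Industries Corp. → Clearview Realty LP → Pinebrook Ventures LLC (R1): 20% × 30% × 50% × 20% = 0.6% of Orion Media Ltd.
Aggregating (R2): 7.68% + 0.6% = 8.28%.
8.28% falls short of the 20% threshold by 11.72 percentage points.

11.72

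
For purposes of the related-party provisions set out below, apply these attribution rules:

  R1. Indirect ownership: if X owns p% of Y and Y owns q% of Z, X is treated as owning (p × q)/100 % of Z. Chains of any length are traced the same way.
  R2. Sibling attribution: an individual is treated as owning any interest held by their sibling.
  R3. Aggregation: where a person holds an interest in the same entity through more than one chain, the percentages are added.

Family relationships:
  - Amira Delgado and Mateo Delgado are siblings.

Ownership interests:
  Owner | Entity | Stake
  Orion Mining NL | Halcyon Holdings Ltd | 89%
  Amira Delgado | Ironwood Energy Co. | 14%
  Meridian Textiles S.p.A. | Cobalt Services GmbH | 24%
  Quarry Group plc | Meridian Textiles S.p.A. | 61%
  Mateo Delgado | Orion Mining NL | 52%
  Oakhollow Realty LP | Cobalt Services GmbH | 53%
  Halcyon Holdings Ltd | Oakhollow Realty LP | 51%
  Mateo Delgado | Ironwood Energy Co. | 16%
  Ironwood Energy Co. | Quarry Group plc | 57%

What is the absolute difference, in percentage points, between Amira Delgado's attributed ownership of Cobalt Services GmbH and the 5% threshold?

By sibling attribution (R2), Amira Delgado is treated as also owning Mateo Delgado's interest in Ironwood Energy Co, giving 14% + 16% = 30%.
By sibling attribution (R2), Amira Delgado is treated as owning Mateo Delgado's 52% interest in Orion Mining NL.
Chain via Ironwood Energy Co. → Quarry Group plc → Meridian Textiles S.p.A. (R1): 30% × 57% × 61% × 24% = 2.50344% of Cobalt Services GmbH.
Chain via Orion Mining NL → Halcyon Holdings Ltd → Oakhollow Realty LP (R1): 52% × 89% × 51% × 53% = 12.509484% of Cobalt Services GmbH.
Aggregating (R3): 2.50344% + 12.509484% = 15.012924%.
15.012924% exceeds the 5% threshold by 10.012924 percentage points.

10.012924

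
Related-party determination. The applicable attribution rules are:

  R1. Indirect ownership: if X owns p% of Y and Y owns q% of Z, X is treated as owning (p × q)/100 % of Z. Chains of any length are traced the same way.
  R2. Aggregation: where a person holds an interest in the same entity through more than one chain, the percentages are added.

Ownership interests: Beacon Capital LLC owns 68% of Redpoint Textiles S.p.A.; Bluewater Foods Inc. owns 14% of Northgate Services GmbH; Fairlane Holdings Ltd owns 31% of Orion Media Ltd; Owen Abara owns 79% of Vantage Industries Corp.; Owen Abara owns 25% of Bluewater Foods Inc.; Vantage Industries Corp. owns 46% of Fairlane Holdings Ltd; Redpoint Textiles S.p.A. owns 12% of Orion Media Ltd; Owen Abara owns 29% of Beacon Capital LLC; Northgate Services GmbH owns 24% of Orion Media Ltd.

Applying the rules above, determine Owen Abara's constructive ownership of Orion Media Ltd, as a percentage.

14.4718%

Chain via Beacon Capital LLC → Redpoint Textiles S.p.A. (R1): 29% × 68% × 12% = 2.3664% of Orion Media Ltd.
Chain via Vantage Industries Corp. → Fairlane Holdings Ltd (R1): 79% × 46% × 31% = 11.2654% of Orion Media Ltd.
Chain via Bluewater Foods Inc. → Northgate Services GmbH (R1): 25% × 14% × 24% = 0.84% of Orion Media Ltd.
Aggregating (R2): 2.3664% + 11.2654% + 0.84% = 14.4718%.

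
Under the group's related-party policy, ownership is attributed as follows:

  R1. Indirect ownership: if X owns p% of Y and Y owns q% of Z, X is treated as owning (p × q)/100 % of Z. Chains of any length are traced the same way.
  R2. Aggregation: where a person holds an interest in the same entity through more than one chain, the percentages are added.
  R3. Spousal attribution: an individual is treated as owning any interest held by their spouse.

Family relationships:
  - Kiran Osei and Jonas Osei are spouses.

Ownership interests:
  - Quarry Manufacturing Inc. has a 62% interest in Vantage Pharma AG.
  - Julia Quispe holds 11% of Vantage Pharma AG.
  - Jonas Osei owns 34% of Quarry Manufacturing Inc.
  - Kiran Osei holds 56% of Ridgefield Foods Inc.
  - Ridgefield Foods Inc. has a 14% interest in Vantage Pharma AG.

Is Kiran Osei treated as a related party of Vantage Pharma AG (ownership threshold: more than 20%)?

Yes

By spousal attribution (R3), Kiran Osei is treated as owning Jonas Osei's 34% interest in Quarry Manufacturing Inc.
Chain via Ridgefield Foods Inc. (R1): 56% × 14% = 7.84% of Vantage Pharma AG.
Chain via Quarry Manufacturing Inc. (R1): 34% × 62% = 21.08% of Vantage Pharma AG.
Aggregating (R2): 7.84% + 21.08% = 28.92%.
28.92% exceeds the 20% threshold, so Kiran is a related party to Vantage Pharma AG.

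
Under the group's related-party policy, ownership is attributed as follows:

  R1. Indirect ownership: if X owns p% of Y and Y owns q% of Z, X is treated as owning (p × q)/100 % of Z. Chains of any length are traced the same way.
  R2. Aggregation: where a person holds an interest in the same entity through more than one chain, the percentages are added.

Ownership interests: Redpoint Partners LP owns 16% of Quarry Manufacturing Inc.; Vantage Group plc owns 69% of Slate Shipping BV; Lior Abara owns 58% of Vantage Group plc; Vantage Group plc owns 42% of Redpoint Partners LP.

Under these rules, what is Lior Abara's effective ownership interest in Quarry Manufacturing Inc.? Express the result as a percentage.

Chain via Vantage Group plc → Redpoint Partners LP (R1): 58% × 42% × 16% = 3.8976% of Quarry Manufacturing Inc.

3.8976%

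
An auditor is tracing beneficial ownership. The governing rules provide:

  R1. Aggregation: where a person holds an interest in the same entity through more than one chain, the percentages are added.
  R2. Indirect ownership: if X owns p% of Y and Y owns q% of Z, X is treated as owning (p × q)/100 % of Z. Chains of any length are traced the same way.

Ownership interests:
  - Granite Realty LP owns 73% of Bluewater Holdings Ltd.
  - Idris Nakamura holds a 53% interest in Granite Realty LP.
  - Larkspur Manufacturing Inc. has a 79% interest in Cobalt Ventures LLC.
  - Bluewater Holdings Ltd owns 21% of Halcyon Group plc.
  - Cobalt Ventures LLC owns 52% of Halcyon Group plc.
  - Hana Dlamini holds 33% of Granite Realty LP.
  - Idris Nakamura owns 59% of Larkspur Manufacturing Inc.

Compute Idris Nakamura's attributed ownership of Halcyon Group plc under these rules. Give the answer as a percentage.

Chain via Larkspur Manufacturing Inc. → Cobalt Ventures LLC (R2): 59% × 79% × 52% = 24.2372% of Halcyon Group plc.
Chain via Granite Realty LP → Bluewater Holdings Ltd (R2): 53% × 73% × 21% = 8.1249% of Halcyon Group plc.
Aggregating (R1): 24.2372% + 8.1249% = 32.3621%.

32.3621%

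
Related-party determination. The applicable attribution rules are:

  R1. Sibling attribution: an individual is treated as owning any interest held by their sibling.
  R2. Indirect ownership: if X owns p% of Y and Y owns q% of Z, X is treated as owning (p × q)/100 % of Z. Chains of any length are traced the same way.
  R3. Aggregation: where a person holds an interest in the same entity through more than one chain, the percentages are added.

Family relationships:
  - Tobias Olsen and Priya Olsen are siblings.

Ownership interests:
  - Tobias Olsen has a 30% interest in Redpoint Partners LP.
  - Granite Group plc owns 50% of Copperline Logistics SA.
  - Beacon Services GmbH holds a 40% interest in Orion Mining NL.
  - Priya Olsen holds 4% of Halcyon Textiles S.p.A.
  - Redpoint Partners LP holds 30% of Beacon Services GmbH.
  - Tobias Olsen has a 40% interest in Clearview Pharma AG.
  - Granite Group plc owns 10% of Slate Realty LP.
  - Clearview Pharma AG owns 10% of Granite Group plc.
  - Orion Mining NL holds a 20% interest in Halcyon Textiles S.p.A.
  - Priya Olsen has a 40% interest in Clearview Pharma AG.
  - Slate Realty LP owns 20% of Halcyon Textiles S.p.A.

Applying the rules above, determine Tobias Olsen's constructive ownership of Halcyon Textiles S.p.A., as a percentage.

By sibling attribution (R1), Tobias Olsen is treated as also owning Priya Olsen's interest in Clearview Pharma AG, giving 40% + 40% = 80%.
By sibling attribution (R1), Tobias Olsen is treated as owning Priya Olsen's 4% interest in Halcyon Textiles S.p.A.
Chain via Clearview Pharma AG → Granite Group plc → Slate Realty LP (R2): 80% × 10% × 10% × 20% = 0.16% of Halcyon Textiles S.p.A.
Chain via Redpoint Partners LP → Beacon Services GmbH → Orion Mining NL (R2): 30% × 30% × 40% × 20% = 0.72% of Halcyon Textiles S.p.A.
Direct interest in Halcyon Textiles S.p.A: 4%.
Aggregating (R3): 0.16% + 0.72% + 4% = 4.88%.

4.88%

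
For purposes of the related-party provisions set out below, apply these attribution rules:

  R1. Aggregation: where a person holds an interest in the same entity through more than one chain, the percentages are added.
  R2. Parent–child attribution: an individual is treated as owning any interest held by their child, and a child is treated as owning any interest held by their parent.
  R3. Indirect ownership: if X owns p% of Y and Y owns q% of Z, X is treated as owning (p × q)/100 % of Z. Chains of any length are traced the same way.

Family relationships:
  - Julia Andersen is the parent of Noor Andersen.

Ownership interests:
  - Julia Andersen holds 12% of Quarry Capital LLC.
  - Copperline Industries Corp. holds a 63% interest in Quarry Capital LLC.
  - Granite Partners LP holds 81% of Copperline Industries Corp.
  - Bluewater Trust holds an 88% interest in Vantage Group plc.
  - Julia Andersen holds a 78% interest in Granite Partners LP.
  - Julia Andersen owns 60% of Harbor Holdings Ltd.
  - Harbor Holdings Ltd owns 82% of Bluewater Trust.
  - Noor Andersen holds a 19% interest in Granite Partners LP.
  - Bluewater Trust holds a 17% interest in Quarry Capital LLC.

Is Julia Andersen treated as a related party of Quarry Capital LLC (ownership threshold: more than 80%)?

No

By parent–child attribution (R2), Julia Andersen is treated as also owning Noor Andersen's interest in Granite Partners LP, giving 78% + 19% = 97%.
Chain via Granite Partners LP → Copperline Industries Corp. (R3): 97% × 81% × 63% = 49.4991% of Quarry Capital LLC.
Chain via Harbor Holdings Ltd → Bluewater Trust (R3): 60% × 82% × 17% = 8.364% of Quarry Capital LLC.
Direct interest in Quarry Capital LLC: 12%.
Aggregating (R1): 49.4991% + 8.364% + 12% = 69.8631%.
69.8631% does not exceed the 80% threshold, so Julia is not a related party to Quarry Capital LLC.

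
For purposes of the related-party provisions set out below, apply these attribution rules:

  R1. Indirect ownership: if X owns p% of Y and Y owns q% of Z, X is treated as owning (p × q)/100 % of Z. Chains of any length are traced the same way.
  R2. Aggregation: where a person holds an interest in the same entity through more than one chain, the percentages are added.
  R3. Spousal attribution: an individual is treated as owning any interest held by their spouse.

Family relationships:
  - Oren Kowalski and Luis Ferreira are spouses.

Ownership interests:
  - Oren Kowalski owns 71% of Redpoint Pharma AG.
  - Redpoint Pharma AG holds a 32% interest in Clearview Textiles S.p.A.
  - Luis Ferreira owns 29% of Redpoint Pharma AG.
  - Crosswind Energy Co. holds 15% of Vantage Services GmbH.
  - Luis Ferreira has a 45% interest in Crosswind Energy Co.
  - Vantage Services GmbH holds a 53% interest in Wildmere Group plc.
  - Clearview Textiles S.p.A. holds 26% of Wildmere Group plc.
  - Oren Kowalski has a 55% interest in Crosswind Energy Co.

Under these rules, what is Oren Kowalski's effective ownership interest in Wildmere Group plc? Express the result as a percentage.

By spousal attribution (R3), Oren Kowalski is treated as also owning Luis Ferreira's interest in Crosswind Energy Co, giving 55% + 45% = 100%.
By spousal attribution (R3), Oren Kowalski is treated as also owning Luis Ferreira's interest in Redpoint Pharma AG, giving 71% + 29% = 100%.
Chain via Crosswind Energy Co. → Vantage Services GmbH (R1): 100% × 15% × 53% = 7.95% of Wildmere Group plc.
Chain via Redpoint Pharma AG → Clearview Textiles S.p.A. (R1): 100% × 32% × 26% = 8.32% of Wildmere Group plc.
Aggregating (R2): 7.95% + 8.32% = 16.27%.

16.27%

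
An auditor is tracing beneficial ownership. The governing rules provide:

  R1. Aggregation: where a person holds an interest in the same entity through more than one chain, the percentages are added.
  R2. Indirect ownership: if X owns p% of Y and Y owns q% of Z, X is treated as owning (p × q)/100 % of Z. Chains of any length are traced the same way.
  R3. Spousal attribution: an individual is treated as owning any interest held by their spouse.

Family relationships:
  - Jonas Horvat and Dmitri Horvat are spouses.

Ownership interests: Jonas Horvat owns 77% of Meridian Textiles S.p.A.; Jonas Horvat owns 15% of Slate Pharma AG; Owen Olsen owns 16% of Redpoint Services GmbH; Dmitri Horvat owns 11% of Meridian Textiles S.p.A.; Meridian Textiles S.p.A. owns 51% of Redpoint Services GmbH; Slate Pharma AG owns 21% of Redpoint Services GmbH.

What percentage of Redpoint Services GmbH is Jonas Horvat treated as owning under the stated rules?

By spousal attribution (R3), Jonas Horvat is treated as also owning Dmitri Horvat's interest in Meridian Textiles S.p.A, giving 77% + 11% = 88%.
Chain via Slate Pharma AG (R2): 15% × 21% = 3.15% of Redpoint Services GmbH.
Chain via Meridian Textiles S.p.A. (R2): 88% × 51% = 44.88% of Redpoint Services GmbH.
Aggregating (R1): 3.15% + 44.88% = 48.03%.

48.03%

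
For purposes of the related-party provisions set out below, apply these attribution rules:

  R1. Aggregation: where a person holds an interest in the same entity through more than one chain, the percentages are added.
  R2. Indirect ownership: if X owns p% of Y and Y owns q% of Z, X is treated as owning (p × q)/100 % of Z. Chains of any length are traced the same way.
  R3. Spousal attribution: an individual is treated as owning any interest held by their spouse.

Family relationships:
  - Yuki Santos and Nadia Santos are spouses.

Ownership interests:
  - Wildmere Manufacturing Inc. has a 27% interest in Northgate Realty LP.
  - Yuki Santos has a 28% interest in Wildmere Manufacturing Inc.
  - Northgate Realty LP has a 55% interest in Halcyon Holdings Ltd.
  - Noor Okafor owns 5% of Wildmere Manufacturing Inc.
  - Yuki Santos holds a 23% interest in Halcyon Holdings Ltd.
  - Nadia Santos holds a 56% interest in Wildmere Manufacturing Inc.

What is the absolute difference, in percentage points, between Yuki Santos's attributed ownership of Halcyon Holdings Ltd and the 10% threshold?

By spousal attribution (R3), Yuki Santos is treated as also owning Nadia Santos's interest in Wildmere Manufacturing Inc, giving 28% + 56% = 84%.
Chain via Wildmere Manufacturing Inc. → Northgate Realty LP (R2): 84% × 27% × 55% = 12.474% of Halcyon Holdings Ltd.
Direct interest in Halcyon Holdings Ltd: 23%.
Aggregating (R1): 12.474% + 23% = 35.474%.
35.474% exceeds the 10% threshold by 25.474 percentage points.

25.474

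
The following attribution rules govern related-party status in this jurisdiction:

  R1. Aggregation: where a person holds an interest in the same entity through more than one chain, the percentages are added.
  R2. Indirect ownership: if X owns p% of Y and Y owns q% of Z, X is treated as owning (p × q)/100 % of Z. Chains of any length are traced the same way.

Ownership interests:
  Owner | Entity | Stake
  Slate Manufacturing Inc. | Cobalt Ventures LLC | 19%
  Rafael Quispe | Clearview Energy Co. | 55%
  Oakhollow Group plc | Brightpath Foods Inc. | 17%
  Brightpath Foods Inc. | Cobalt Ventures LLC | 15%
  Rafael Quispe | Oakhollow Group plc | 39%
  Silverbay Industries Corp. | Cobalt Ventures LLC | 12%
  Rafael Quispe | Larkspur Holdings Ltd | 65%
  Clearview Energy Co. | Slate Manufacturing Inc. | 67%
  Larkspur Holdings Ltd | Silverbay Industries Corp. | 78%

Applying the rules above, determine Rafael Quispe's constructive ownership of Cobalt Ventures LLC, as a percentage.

Chain via Clearview Energy Co. → Slate Manufacturing Inc. (R2): 55% × 67% × 19% = 7.0015% of Cobalt Ventures LLC.
Chain via Larkspur Holdings Ltd → Silverbay Industries Corp. (R2): 65% × 78% × 12% = 6.084% of Cobalt Ventures LLC.
Chain via Oakhollow Group plc → Brightpath Foods Inc. (R2): 39% × 17% × 15% = 0.9945% of Cobalt Ventures LLC.
Aggregating (R1): 7.0015% + 6.084% + 0.9945% = 14.08%.

14.08%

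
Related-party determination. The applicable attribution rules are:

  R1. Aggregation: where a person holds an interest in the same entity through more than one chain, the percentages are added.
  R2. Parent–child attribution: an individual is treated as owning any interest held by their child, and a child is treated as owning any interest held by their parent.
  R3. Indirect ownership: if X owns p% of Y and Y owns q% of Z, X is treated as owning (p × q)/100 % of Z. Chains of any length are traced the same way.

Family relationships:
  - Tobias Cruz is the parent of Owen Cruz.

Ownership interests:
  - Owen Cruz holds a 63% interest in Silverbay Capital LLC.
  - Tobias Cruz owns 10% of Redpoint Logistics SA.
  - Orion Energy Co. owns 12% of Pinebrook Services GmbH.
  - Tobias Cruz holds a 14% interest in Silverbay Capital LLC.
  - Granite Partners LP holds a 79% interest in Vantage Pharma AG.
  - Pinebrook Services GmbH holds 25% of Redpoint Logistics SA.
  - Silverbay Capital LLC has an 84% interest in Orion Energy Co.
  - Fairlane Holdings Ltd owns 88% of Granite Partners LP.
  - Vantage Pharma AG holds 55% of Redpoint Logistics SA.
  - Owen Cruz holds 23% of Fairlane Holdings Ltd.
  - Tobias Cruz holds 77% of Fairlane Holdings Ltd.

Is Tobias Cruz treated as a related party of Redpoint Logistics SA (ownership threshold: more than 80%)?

By parent–child attribution (R2), Tobias Cruz is treated as also owning Owen Cruz's interest in Fairlane Holdings Ltd, giving 77% + 23% = 100%.
By parent–child attribution (R2), Tobias Cruz is treated as also owning Owen Cruz's interest in Silverbay Capital LLC, giving 14% + 63% = 77%.
Chain via Fairlane Holdings Ltd → Granite Partners LP → Vantage Pharma AG (R3): 100% × 88% × 79% × 55% = 38.236% of Redpoint Logistics SA.
Chain via Silverbay Capital LLC → Orion Energy Co. → Pinebrook Services GmbH (R3): 77% × 84% × 12% × 25% = 1.9404% of Redpoint Logistics SA.
Direct interest in Redpoint Logistics SA: 10%.
Aggregating (R1): 38.236% + 1.9404% + 10% = 50.1764%.
50.1764% does not exceed the 80% threshold, so Tobias is not a related party to Redpoint Logistics SA.

No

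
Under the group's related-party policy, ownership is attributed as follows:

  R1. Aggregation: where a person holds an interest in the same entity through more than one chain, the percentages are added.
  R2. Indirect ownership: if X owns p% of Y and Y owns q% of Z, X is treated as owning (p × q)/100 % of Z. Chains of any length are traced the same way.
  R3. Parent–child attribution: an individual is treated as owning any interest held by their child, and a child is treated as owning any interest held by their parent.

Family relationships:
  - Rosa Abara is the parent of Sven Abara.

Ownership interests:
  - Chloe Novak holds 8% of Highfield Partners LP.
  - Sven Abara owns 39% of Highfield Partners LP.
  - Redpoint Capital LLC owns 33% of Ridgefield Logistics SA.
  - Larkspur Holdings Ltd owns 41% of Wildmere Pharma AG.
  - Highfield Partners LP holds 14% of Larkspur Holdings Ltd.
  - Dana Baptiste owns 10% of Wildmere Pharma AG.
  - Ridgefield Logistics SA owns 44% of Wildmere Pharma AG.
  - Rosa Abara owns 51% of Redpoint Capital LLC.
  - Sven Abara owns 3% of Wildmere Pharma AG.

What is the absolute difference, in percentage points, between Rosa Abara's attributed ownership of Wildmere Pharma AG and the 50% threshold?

By parent–child attribution (R3), Rosa Abara is treated as owning Sven Abara's 39% interest in Highfield Partners LP.
By parent–child attribution (R3), Rosa Abara is treated as owning Sven Abara's 3% interest in Wildmere Pharma AG.
Chain via Redpoint Capital LLC → Ridgefield Logistics SA (R2): 51% × 33% × 44% = 7.4052% of Wildmere Pharma AG.
Chain via Highfield Partners LP → Larkspur Holdings Ltd (R2): 39% × 14% × 41% = 2.2386% of Wildmere Pharma AG.
Direct interest in Wildmere Pharma AG: 3%.
Aggregating (R1): 7.4052% + 2.2386% + 3% = 12.6438%.
12.6438% falls short of the 50% threshold by 37.3562 percentage points.

37.3562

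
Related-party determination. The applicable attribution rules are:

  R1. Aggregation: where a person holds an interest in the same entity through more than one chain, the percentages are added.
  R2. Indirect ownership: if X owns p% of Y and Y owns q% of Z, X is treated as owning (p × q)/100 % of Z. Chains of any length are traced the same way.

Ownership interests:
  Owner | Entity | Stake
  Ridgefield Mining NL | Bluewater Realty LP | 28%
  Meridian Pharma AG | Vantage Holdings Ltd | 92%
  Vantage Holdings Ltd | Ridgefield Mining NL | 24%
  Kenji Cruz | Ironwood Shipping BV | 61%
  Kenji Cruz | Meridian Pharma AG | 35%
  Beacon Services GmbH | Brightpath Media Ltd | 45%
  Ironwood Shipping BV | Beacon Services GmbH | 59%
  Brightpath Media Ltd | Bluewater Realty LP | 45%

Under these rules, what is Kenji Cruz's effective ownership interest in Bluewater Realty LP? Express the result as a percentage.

Chain via Meridian Pharma AG → Vantage Holdings Ltd → Ridgefield Mining NL (R2): 35% × 92% × 24% × 28% = 2.16384% of Bluewater Realty LP.
Chain via Ironwood Shipping BV → Beacon Services GmbH → Brightpath Media Ltd (R2): 61% × 59% × 45% × 45% = 7.287975% of Bluewater Realty LP.
Aggregating (R1): 2.16384% + 7.287975% = 9.451815%.

9.451815%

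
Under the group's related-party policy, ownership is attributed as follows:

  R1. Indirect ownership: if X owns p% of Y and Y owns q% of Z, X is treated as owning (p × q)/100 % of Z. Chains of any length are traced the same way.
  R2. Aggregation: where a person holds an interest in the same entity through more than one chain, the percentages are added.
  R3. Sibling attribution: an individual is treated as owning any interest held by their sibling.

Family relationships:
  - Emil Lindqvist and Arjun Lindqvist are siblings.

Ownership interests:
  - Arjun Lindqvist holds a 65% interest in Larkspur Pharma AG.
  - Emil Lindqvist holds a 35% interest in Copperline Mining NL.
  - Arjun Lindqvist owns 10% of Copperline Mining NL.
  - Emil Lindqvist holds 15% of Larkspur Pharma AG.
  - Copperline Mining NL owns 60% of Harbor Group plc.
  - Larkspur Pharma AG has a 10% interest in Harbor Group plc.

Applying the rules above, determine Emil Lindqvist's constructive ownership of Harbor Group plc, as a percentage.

35%

By sibling attribution (R3), Emil Lindqvist is treated as also owning Arjun Lindqvist's interest in Copperline Mining NL, giving 35% + 10% = 45%.
By sibling attribution (R3), Emil Lindqvist is treated as also owning Arjun Lindqvist's interest in Larkspur Pharma AG, giving 15% + 65% = 80%.
Chain via Copperline Mining NL (R1): 45% × 60% = 27% of Harbor Group plc.
Chain via Larkspur Pharma AG (R1): 80% × 10% = 8% of Harbor Group plc.
Aggregating (R2): 27% + 8% = 35%.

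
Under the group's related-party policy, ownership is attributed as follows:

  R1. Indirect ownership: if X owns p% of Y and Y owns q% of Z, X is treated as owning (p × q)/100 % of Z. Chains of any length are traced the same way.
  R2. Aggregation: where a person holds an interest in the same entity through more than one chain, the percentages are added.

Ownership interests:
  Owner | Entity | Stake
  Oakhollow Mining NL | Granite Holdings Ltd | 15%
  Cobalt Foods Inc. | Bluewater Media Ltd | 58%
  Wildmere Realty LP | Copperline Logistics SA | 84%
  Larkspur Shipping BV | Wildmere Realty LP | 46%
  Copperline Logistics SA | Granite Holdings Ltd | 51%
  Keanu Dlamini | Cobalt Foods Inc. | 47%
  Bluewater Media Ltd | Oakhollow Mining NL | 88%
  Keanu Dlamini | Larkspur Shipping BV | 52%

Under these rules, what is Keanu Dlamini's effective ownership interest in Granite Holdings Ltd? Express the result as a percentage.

Chain via Cobalt Foods Inc. → Bluewater Media Ltd → Oakhollow Mining NL (R1): 47% × 58% × 88% × 15% = 3.59832% of Granite Holdings Ltd.
Chain via Larkspur Shipping BV → Wildmere Realty LP → Copperline Logistics SA (R1): 52% × 46% × 84% × 51% = 10.247328% of Granite Holdings Ltd.
Aggregating (R2): 3.59832% + 10.247328% = 13.845648%.

13.845648%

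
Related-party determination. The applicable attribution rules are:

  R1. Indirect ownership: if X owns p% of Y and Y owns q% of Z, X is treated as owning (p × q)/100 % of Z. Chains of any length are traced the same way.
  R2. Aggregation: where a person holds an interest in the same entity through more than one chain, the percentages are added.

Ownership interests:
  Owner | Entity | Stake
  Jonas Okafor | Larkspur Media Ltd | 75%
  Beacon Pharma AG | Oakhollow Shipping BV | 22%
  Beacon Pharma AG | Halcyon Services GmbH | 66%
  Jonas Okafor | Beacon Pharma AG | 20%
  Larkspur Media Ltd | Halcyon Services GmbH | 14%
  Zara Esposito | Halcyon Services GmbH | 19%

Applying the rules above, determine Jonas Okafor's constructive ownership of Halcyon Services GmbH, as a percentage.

23.7%

Chain via Beacon Pharma AG (R1): 20% × 66% = 13.2% of Halcyon Services GmbH.
Chain via Larkspur Media Ltd (R1): 75% × 14% = 10.5% of Halcyon Services GmbH.
Aggregating (R2): 13.2% + 10.5% = 23.7%.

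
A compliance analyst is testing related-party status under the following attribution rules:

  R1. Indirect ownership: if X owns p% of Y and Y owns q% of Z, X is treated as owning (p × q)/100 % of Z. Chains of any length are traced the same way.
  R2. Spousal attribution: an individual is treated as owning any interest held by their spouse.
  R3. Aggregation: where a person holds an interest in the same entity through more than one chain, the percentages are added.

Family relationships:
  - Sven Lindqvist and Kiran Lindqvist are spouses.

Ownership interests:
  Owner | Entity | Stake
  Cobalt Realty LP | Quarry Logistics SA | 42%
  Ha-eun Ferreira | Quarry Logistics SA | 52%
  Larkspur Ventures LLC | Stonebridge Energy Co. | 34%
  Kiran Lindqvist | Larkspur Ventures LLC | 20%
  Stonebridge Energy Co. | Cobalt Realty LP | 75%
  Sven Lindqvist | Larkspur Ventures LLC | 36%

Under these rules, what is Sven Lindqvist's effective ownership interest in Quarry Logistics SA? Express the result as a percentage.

5.9976%

By spousal attribution (R2), Sven Lindqvist is treated as also owning Kiran Lindqvist's interest in Larkspur Ventures LLC, giving 36% + 20% = 56%.
Chain via Larkspur Ventures LLC → Stonebridge Energy Co. → Cobalt Realty LP (R1): 56% × 34% × 75% × 42% = 5.9976% of Quarry Logistics SA.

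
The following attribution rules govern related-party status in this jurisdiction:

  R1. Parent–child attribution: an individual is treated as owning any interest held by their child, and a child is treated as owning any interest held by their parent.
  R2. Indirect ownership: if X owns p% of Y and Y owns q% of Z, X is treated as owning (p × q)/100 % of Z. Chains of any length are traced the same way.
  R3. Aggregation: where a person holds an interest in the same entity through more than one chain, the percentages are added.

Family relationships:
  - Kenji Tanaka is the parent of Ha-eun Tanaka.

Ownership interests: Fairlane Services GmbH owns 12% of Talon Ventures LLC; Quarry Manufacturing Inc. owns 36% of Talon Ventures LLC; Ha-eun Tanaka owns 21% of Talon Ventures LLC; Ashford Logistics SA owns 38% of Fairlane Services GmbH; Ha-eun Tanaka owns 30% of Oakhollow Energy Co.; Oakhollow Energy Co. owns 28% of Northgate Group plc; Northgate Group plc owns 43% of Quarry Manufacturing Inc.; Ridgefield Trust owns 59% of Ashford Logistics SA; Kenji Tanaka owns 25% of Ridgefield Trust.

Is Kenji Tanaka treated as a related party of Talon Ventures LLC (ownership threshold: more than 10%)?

Yes

By parent–child attribution (R1), Kenji Tanaka is treated as owning Ha-eun Tanaka's 30% interest in Oakhollow Energy Co.
By parent–child attribution (R1), Kenji Tanaka is treated as owning Ha-eun Tanaka's 21% interest in Talon Ventures LLC.
Chain via Ridgefield Trust → Ashford Logistics SA → Fairlane Services GmbH (R2): 25% × 59% × 38% × 12% = 0.6726% of Talon Ventures LLC.
Chain via Oakhollow Energy Co. → Northgate Group plc → Quarry Manufacturing Inc. (R2): 30% × 28% × 43% × 36% = 1.30032% of Talon Ventures LLC.
Direct interest in Talon Ventures LLC: 21%.
Aggregating (R3): 0.6726% + 1.30032% + 21% = 22.97292%.
22.97292% exceeds the 10% threshold, so Kenji is a related party to Talon Ventures LLC.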